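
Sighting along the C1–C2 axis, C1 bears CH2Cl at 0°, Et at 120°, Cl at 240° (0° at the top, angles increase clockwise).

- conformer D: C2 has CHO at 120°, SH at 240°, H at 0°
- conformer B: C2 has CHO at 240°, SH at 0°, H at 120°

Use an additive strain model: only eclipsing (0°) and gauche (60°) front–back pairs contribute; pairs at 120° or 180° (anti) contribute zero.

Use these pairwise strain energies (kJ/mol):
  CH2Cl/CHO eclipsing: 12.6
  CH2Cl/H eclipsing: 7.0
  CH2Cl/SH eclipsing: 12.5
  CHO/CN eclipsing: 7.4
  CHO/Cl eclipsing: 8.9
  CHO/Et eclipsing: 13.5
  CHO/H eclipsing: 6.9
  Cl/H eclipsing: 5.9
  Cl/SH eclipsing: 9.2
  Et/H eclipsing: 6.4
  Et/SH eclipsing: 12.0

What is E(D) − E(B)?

D (eclipsed): CH2Cl(0°)/H(0°) eclipsed 7.0; Et(120°)/CHO(120°) eclipsed 13.5; Cl(240°)/SH(240°) eclipsed 9.2 → 29.7 kJ/mol.
B (eclipsed): CH2Cl(0°)/SH(0°) eclipsed 12.5; Et(120°)/H(120°) eclipsed 6.4; Cl(240°)/CHO(240°) eclipsed 8.9 → 27.8 kJ/mol.
E(D) − E(B) = 29.7 − 27.8 = +1.9 kJ/mol.

+1.9 kJ/mol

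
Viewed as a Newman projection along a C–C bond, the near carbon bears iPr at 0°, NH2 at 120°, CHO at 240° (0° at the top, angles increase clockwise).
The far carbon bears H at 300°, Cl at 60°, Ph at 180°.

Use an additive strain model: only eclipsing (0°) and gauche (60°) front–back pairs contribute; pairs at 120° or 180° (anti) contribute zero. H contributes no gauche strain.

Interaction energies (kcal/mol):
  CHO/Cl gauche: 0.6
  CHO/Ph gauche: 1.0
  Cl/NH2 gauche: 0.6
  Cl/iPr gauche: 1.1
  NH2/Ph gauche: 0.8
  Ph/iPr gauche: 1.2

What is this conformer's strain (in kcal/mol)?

This conformer (staggered): iPr(0°)/Cl(60°) gauche 1.1; NH2(120°)/Cl(60°) gauche 0.6; NH2(120°)/Ph(180°) gauche 0.8; CHO(240°)/Ph(180°) gauche 1.0 → 3.5 kcal/mol.

3.5 kcal/mol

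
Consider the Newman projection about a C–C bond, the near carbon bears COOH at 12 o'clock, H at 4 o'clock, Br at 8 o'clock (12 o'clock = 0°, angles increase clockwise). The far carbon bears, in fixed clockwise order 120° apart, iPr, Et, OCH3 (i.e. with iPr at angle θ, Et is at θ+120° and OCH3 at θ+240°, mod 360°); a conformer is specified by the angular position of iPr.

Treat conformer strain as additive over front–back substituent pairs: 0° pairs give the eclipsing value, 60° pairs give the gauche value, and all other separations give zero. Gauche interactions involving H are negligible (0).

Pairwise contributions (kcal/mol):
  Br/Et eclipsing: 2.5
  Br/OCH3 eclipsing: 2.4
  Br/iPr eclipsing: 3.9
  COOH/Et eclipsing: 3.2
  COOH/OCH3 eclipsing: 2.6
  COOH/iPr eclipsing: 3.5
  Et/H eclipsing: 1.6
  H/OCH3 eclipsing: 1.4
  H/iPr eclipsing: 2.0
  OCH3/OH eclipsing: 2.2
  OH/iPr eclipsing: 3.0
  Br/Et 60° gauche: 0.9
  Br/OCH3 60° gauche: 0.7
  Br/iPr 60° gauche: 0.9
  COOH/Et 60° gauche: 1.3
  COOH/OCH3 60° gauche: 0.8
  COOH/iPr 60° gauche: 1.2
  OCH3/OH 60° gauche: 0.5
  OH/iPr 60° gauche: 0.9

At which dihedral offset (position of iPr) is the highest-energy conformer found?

iPr at 0° (eclipsed): COOH(0°)/iPr(0°) eclipsed 3.5; H(120°)/Et(120°) eclipsed 1.6; Br(240°)/OCH3(240°) eclipsed 2.4 → 7.5 kcal/mol.
iPr at 60° (staggered): COOH(0°)/iPr(60°) gauche 1.2; COOH(0°)/OCH3(300°) gauche 0.8; Br(240°)/Et(180°) gauche 0.9; Br(240°)/OCH3(300°) gauche 0.7 → 3.6 kcal/mol.
iPr at 120° (eclipsed): COOH(0°)/OCH3(0°) eclipsed 2.6; H(120°)/iPr(120°) eclipsed 2.0; Br(240°)/Et(240°) eclipsed 2.5 → 7.1 kcal/mol.
iPr at 180° (staggered): COOH(0°)/Et(300°) gauche 1.3; COOH(0°)/OCH3(60°) gauche 0.8; Br(240°)/iPr(180°) gauche 0.9; Br(240°)/Et(300°) gauche 0.9 → 3.9 kcal/mol.
iPr at 240° (eclipsed): COOH(0°)/Et(0°) eclipsed 3.2; H(120°)/OCH3(120°) eclipsed 1.4; Br(240°)/iPr(240°) eclipsed 3.9 → 8.5 kcal/mol.
iPr at 300° (staggered): COOH(0°)/iPr(300°) gauche 1.2; COOH(0°)/Et(60°) gauche 1.3; Br(240°)/iPr(300°) gauche 0.9; Br(240°)/OCH3(180°) gauche 0.7 → 4.1 kcal/mol.
The maximum (8.5 kcal/mol) occurs with iPr at 240°.

240°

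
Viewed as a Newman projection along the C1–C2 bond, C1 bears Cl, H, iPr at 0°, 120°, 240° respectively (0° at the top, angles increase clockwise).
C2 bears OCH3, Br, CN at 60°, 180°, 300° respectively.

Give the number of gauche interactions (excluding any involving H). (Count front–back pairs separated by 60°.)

Non-H gauche pairs: Cl(0°)/OCH3(60°); Cl(0°)/CN(300°); iPr(240°)/Br(180°); iPr(240°)/CN(300°) — 4 interactions.

4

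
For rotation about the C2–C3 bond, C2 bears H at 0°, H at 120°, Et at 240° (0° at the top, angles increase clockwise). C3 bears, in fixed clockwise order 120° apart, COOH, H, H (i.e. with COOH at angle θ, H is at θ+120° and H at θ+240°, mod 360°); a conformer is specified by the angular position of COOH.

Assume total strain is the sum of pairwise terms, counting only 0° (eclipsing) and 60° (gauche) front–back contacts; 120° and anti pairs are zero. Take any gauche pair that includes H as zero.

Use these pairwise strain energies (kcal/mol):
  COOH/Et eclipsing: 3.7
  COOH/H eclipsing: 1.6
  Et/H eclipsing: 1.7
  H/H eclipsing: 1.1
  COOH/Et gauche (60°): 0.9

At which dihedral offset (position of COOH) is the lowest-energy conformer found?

60°

COOH at 0° (eclipsed): H(0°)/COOH(0°) eclipsed 1.6; H(120°)/H(120°) eclipsed 1.1; Et(240°)/H(240°) eclipsed 1.7 → 4.4 kcal/mol.
COOH at 60° (staggered): no non-H gauche contacts → 0.0 kcal/mol.
COOH at 120° (eclipsed): H(0°)/H(0°) eclipsed 1.1; H(120°)/COOH(120°) eclipsed 1.6; Et(240°)/H(240°) eclipsed 1.7 → 4.4 kcal/mol.
COOH at 180° (staggered): Et(240°)/COOH(180°) gauche 0.9 → 0.9 kcal/mol.
COOH at 240° (eclipsed): H(0°)/H(0°) eclipsed 1.1; H(120°)/H(120°) eclipsed 1.1; Et(240°)/COOH(240°) eclipsed 3.7 → 5.9 kcal/mol.
COOH at 300° (staggered): Et(240°)/COOH(300°) gauche 0.9 → 0.9 kcal/mol.
The minimum (0.0 kcal/mol) occurs with COOH at 60°.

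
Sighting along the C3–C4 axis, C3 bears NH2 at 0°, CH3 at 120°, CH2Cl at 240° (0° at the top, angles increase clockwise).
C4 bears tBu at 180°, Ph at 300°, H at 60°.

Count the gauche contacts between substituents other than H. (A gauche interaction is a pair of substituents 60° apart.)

Non-H gauche pairs: NH2(0°)/Ph(300°); CH3(120°)/tBu(180°); CH2Cl(240°)/tBu(180°); CH2Cl(240°)/Ph(300°) — 4 interactions.

4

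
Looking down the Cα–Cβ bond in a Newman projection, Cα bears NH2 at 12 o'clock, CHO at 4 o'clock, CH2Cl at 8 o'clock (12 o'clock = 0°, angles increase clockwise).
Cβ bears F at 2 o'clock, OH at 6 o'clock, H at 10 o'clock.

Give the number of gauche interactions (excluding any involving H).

Non-H gauche pairs: NH2(0°)/F(60°); CHO(120°)/F(60°); CHO(120°)/OH(180°); CH2Cl(240°)/OH(180°) — 4 interactions.

4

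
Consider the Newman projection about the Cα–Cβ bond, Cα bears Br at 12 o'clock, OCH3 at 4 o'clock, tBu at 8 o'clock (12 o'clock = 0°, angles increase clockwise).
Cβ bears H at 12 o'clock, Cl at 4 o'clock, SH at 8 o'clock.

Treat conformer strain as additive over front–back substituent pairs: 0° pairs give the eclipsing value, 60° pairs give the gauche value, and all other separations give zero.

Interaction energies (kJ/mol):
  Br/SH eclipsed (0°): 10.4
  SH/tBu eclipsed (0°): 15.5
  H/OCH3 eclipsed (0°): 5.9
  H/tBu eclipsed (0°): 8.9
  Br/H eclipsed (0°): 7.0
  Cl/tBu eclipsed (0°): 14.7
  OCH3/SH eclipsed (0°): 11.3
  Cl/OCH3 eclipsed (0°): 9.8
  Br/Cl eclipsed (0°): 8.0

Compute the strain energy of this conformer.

This conformer (eclipsed): Br(0°)/H(0°) eclipsed 7.0; OCH3(120°)/Cl(120°) eclipsed 9.8; tBu(240°)/SH(240°) eclipsed 15.5 → 32.3 kJ/mol.

32.3 kJ/mol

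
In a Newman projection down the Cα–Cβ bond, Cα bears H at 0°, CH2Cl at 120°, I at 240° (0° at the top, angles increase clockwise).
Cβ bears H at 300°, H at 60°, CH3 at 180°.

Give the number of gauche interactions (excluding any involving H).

2

Non-H gauche pairs: CH2Cl(120°)/CH3(180°); I(240°)/CH3(180°) — 2 interactions.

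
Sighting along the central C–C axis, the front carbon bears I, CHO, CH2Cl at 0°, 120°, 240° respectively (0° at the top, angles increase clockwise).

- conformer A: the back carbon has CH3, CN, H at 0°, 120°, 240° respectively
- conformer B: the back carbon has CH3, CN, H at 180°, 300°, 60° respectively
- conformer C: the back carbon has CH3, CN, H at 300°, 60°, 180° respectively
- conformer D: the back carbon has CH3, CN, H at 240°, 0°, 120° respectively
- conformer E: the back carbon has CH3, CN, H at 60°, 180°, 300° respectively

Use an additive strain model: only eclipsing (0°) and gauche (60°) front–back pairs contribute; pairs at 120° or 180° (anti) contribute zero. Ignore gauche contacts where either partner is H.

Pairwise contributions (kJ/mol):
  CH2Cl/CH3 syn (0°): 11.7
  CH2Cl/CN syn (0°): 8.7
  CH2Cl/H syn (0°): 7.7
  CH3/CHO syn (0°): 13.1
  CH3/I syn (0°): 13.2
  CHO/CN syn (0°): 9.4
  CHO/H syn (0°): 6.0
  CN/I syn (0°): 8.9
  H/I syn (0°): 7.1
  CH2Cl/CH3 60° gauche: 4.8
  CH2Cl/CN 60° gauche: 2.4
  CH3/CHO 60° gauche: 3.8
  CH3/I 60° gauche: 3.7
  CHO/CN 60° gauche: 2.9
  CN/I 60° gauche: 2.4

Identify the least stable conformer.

A (eclipsed): I(0°)/CH3(0°) eclipsed 13.2; CHO(120°)/CN(120°) eclipsed 9.4; CH2Cl(240°)/H(240°) eclipsed 7.7 → 30.3 kJ/mol.
B (staggered): I(0°)/CN(300°) gauche 2.4; CHO(120°)/CH3(180°) gauche 3.8; CH2Cl(240°)/CH3(180°) gauche 4.8; CH2Cl(240°)/CN(300°) gauche 2.4 → 13.4 kJ/mol.
C (staggered): I(0°)/CH3(300°) gauche 3.7; I(0°)/CN(60°) gauche 2.4; CHO(120°)/CN(60°) gauche 2.9; CH2Cl(240°)/CH3(300°) gauche 4.8 → 13.8 kJ/mol.
D (eclipsed): I(0°)/CN(0°) eclipsed 8.9; CHO(120°)/H(120°) eclipsed 6.0; CH2Cl(240°)/CH3(240°) eclipsed 11.7 → 26.6 kJ/mol.
E (staggered): I(0°)/CH3(60°) gauche 3.7; CHO(120°)/CH3(60°) gauche 3.8; CHO(120°)/CN(180°) gauche 2.9; CH2Cl(240°)/CN(180°) gauche 2.4 → 12.8 kJ/mol.
A has the highest total (30.3 kJ/mol).

A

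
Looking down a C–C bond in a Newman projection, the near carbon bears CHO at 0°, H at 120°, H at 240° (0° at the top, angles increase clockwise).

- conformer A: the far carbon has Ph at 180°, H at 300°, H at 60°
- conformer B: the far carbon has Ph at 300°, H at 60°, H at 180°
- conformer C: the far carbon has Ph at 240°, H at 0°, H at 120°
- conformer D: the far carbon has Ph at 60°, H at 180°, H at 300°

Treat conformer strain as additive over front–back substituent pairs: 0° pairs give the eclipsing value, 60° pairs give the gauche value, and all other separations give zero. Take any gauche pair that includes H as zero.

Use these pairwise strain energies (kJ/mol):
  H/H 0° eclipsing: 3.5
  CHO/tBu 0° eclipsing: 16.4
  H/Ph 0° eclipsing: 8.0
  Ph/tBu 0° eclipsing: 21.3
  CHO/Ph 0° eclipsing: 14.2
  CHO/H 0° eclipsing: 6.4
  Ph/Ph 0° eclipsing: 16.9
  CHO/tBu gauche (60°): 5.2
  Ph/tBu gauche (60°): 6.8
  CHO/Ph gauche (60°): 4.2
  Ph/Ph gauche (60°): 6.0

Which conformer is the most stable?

A (staggered): no non-H gauche contacts → 0.0 kJ/mol.
B (staggered): CHO(0°)/Ph(300°) gauche 4.2 → 4.2 kJ/mol.
C (eclipsed): CHO(0°)/H(0°) eclipsed 6.4; H(120°)/H(120°) eclipsed 3.5; H(240°)/Ph(240°) eclipsed 8.0 → 17.9 kJ/mol.
D (staggered): CHO(0°)/Ph(60°) gauche 4.2 → 4.2 kJ/mol.
A has the lowest total (0.0 kJ/mol).

A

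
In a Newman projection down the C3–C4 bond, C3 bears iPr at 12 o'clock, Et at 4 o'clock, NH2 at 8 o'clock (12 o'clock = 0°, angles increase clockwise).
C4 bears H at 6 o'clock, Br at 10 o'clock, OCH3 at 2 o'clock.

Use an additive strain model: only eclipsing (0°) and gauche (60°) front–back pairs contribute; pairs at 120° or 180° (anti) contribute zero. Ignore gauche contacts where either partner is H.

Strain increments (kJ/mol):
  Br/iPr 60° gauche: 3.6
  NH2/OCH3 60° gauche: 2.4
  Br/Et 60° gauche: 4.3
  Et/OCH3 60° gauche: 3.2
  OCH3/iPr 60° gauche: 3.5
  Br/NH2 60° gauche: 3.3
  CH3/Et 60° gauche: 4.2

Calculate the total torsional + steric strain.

This conformer (staggered): iPr(0°)/Br(300°) gauche 3.6; iPr(0°)/OCH3(60°) gauche 3.5; Et(120°)/OCH3(60°) gauche 3.2; NH2(240°)/Br(300°) gauche 3.3 → 13.6 kJ/mol.

13.6 kJ/mol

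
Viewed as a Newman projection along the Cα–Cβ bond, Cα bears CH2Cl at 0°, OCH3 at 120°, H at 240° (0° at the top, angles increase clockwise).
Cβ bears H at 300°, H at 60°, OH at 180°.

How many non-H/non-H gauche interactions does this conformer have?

Non-H gauche pairs: OCH3(120°)/OH(180°) — 1 interaction.

1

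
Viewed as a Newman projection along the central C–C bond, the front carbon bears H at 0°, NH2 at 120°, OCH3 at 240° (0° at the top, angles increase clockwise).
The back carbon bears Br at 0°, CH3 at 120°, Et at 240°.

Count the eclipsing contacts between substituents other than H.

Non-H eclipsing pairs: NH2(120°)/CH3(120°); OCH3(240°)/Et(240°) — 2 interactions.

2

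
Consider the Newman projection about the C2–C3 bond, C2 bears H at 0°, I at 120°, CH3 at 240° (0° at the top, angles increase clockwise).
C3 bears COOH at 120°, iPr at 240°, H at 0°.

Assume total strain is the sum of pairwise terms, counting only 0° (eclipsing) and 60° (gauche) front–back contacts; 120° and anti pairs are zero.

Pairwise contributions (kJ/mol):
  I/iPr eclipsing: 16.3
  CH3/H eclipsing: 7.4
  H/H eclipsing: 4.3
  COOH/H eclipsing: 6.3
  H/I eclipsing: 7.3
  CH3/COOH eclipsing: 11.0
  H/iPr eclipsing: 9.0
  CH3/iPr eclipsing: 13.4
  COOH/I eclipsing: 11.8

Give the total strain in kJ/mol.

This conformer (eclipsed): H–H eclipsed, I–COOH eclipsed, CH3–iPr eclipsed; 4.3 + 11.8 + 13.4 = 29.5 kJ/mol.

29.5 kJ/mol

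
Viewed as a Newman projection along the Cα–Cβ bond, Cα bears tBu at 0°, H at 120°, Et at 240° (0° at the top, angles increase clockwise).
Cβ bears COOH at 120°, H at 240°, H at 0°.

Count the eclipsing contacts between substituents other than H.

0

Every eclipsing pair involves H, so the count is 0.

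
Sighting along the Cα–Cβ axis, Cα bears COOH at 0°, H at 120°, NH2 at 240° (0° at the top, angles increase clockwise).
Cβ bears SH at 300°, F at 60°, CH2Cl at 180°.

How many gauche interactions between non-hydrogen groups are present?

4

Non-H gauche pairs: COOH(0°)/SH(300°); COOH(0°)/F(60°); NH2(240°)/SH(300°); NH2(240°)/CH2Cl(180°) — 4 interactions.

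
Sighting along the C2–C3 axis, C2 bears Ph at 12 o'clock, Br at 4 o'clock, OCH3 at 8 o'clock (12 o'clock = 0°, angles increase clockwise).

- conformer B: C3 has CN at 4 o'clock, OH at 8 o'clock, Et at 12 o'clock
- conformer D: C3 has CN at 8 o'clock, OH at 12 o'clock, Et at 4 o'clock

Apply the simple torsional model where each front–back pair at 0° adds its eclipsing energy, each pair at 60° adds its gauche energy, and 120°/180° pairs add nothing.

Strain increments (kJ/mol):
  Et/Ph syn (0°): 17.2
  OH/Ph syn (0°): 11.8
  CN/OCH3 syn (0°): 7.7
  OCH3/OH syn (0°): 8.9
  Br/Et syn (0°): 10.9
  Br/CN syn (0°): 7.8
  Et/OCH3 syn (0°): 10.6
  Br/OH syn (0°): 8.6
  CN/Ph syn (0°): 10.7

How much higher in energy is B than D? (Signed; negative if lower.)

B (eclipsed): Ph–Et eclipsed, Br–CN eclipsed, OCH3–OH eclipsed; 17.2 + 7.8 + 8.9 = 33.9 kJ/mol.
D (eclipsed): Ph–OH eclipsed, Br–Et eclipsed, OCH3–CN eclipsed; 11.8 + 10.9 + 7.7 = 30.4 kJ/mol.
E(B) − E(D) = 33.9 − 30.4 = +3.5 kJ/mol.

+3.5 kJ/mol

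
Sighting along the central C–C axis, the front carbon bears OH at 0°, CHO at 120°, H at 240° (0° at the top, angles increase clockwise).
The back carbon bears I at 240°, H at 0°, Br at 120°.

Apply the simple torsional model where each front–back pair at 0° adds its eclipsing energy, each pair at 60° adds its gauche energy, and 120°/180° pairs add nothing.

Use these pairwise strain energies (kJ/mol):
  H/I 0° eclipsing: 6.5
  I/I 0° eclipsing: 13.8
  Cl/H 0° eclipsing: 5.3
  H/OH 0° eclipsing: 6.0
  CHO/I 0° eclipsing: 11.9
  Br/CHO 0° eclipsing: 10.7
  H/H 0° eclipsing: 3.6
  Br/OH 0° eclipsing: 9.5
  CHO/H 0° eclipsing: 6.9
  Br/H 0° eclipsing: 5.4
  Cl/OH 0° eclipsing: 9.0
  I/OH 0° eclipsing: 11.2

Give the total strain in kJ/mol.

This conformer (eclipsed): OH(0°)/H(0°) eclipsed 6.0; CHO(120°)/Br(120°) eclipsed 10.7; H(240°)/I(240°) eclipsed 6.5 → 23.2 kJ/mol.

23.2 kJ/mol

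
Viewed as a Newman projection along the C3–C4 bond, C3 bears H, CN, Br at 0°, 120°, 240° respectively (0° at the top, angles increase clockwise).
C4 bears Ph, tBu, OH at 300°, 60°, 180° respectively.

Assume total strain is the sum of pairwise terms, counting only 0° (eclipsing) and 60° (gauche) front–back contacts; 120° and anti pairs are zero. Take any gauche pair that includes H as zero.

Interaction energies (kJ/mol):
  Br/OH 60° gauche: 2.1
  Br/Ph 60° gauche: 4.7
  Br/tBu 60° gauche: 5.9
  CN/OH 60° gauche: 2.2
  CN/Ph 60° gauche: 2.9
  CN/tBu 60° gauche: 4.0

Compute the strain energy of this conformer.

13.0 kJ/mol

This conformer is staggered. CN at 120° is gauche with tBu at 60° (4.0); CN at 120° is gauche with OH at 180° (2.2); Br at 240° is gauche with Ph at 300° (4.7); Br at 240° is gauche with OH at 180° (2.1). Total 13.0 kJ/mol.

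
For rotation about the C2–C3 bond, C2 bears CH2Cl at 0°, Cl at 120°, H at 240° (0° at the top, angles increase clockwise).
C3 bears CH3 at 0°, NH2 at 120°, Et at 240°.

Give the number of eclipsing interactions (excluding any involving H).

2

Non-H eclipsing pairs: CH2Cl(0°)/CH3(0°); Cl(120°)/NH2(120°) — 2 interactions.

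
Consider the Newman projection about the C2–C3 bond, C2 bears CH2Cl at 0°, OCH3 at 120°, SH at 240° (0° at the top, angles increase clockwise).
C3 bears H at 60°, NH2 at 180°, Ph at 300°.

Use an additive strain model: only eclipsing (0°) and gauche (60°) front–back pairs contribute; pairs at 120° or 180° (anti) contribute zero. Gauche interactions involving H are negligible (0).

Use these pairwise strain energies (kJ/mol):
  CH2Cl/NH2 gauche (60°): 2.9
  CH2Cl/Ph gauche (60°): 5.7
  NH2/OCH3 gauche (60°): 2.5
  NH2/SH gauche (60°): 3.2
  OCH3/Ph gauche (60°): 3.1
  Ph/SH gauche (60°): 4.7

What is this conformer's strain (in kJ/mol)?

This conformer is staggered. CH2Cl at 0° is gauche with Ph at 300° (5.7); OCH3 at 120° is gauche with NH2 at 180° (2.5); SH at 240° is gauche with NH2 at 180° (3.2); SH at 240° is gauche with Ph at 300° (4.7). Total 16.1 kJ/mol.

16.1 kJ/mol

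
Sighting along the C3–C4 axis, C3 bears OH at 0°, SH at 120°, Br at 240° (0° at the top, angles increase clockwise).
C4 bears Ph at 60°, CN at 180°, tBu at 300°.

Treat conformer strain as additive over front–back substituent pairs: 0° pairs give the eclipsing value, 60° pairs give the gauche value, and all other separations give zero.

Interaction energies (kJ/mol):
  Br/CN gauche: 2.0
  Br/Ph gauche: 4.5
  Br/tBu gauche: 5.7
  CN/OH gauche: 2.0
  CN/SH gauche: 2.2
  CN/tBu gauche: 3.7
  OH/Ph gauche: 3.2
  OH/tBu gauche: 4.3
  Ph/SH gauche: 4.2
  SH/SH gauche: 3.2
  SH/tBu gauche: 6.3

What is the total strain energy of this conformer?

21.6 kJ/mol

This conformer is staggered. OH at 0° is gauche with Ph at 60° (3.2); OH at 0° is gauche with tBu at 300° (4.3); SH at 120° is gauche with Ph at 60° (4.2); SH at 120° is gauche with CN at 180° (2.2); Br at 240° is gauche with CN at 180° (2.0); Br at 240° is gauche with tBu at 300° (5.7). Total 21.6 kJ/mol.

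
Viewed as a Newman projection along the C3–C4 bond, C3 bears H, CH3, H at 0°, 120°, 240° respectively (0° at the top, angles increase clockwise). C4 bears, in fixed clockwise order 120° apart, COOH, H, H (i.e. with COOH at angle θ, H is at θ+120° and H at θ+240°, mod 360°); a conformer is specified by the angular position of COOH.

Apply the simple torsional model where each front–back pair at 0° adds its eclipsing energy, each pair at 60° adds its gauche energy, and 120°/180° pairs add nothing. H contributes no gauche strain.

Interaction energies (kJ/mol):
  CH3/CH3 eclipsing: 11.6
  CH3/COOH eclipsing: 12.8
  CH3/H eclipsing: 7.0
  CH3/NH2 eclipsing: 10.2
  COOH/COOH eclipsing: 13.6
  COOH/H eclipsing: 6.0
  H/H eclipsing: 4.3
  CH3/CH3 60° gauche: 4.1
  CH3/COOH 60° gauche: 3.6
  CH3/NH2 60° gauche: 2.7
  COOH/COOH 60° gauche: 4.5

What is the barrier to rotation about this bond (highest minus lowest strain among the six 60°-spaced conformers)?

21.4 kJ/mol

COOH at 0° (eclipsed): H(0°)/COOH(0°) eclipsed 6.0; CH3(120°)/H(120°) eclipsed 7.0; H(240°)/H(240°) eclipsed 4.3 → 17.3 kJ/mol.
COOH at 60° (staggered): CH3(120°)/COOH(60°) gauche 3.6 → 3.6 kJ/mol.
COOH at 120° (eclipsed): H(0°)/H(0°) eclipsed 4.3; CH3(120°)/COOH(120°) eclipsed 12.8; H(240°)/H(240°) eclipsed 4.3 → 21.4 kJ/mol.
COOH at 180° (staggered): CH3(120°)/COOH(180°) gauche 3.6 → 3.6 kJ/mol.
COOH at 240° (eclipsed): H(0°)/H(0°) eclipsed 4.3; CH3(120°)/H(120°) eclipsed 7.0; H(240°)/COOH(240°) eclipsed 6.0 → 17.3 kJ/mol.
COOH at 300° (staggered): no non-H gauche contacts → 0.0 kJ/mol.
Max at 120° (21.4 kJ/mol), min at 300° (0.0 kJ/mol); barrier = 21.4 kJ/mol.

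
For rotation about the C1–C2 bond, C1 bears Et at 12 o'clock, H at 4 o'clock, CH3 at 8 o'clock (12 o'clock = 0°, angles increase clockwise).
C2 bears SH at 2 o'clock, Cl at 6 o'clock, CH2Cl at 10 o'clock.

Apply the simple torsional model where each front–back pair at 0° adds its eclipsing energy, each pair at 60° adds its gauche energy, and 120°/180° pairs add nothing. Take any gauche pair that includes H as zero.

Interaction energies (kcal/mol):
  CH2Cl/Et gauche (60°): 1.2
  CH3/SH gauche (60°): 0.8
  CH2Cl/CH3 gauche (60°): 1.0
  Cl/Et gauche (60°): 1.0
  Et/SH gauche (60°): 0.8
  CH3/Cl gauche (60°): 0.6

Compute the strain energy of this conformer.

This conformer (staggered): Et(0°)/SH(60°) gauche 0.8; Et(0°)/CH2Cl(300°) gauche 1.2; CH3(240°)/Cl(180°) gauche 0.6; CH3(240°)/CH2Cl(300°) gauche 1.0 → 3.6 kcal/mol.

3.6 kcal/mol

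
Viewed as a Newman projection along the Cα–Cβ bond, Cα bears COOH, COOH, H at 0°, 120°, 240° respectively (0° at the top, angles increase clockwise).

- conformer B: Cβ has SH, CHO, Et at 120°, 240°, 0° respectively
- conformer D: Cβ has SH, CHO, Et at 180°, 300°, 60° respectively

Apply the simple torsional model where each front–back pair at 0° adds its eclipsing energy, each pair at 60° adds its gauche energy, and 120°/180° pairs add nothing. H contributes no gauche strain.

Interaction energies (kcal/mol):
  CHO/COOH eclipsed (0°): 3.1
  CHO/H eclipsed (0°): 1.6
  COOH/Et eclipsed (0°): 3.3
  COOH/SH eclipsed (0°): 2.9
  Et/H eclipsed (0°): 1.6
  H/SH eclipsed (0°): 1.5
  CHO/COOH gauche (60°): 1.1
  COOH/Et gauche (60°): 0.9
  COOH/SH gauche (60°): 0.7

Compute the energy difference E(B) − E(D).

B (eclipsed): COOH–Et eclipsed, COOH–SH eclipsed, H–CHO eclipsed; 3.3 + 2.9 + 1.6 = 7.8 kcal/mol.
D (staggered): COOH–CHO gauche, COOH–Et gauche, COOH–SH gauche, COOH–Et gauche; 1.1 + 0.9 + 0.7 + 0.9 = 3.6 kcal/mol.
E(B) − E(D) = 7.8 − 3.6 = +4.2 kcal/mol.

+4.2 kcal/mol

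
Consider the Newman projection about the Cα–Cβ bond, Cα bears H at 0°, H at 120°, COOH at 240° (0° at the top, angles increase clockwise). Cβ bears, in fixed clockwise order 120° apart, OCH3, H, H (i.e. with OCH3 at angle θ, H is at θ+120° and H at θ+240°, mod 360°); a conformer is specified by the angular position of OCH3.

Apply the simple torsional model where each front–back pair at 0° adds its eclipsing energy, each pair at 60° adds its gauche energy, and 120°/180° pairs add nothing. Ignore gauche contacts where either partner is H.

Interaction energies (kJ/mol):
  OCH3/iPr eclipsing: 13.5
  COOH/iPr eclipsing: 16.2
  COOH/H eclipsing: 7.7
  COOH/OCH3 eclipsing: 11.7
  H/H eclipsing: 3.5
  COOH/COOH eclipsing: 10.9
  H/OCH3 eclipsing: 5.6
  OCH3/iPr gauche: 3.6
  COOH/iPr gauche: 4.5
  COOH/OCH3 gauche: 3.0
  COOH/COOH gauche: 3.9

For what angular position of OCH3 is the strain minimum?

OCH3 at 0° (eclipsed): H–OCH3 eclipsed, H–H eclipsed, COOH–H eclipsed; 5.6 + 3.5 + 7.7 = 16.8 kJ/mol.
OCH3 at 60° (staggered): no non-H gauche contacts → 0.0 kJ/mol.
OCH3 at 120° (eclipsed): H–H eclipsed, H–OCH3 eclipsed, COOH–H eclipsed; 3.5 + 5.6 + 7.7 = 16.8 kJ/mol.
OCH3 at 180° (staggered): COOH–OCH3 gauche; 3.0 = 3.0 kJ/mol.
OCH3 at 240° (eclipsed): H–H eclipsed, H–H eclipsed, COOH–OCH3 eclipsed; 3.5 + 3.5 + 11.7 = 18.7 kJ/mol.
OCH3 at 300° (staggered): COOH–OCH3 gauche; 3.0 = 3.0 kJ/mol.
The minimum (0.0 kJ/mol) occurs with OCH3 at 60°.

60°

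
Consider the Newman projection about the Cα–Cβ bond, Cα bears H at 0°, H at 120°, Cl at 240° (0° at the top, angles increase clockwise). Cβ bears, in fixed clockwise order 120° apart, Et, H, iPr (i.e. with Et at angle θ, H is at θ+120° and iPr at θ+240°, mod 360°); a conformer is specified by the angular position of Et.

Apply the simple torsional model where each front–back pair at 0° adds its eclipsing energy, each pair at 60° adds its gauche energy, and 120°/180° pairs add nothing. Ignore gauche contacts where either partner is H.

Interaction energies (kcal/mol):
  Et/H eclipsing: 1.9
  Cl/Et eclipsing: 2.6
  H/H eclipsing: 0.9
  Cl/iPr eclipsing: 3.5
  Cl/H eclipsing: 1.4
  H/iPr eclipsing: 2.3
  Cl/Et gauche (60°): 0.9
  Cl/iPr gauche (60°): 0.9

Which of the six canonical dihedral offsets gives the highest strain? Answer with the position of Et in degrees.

0°

Et at 0° is eclipsed. H at 0° is eclipsed with Et at 0° (1.9); H at 120° is eclipsed with H at 120° (0.9); Cl at 240° is eclipsed with iPr at 240° (3.5). Total 6.3 kcal/mol.
Et at 60° is staggered. Cl at 240° is gauche with iPr at 300° (0.9). Total 0.9 kcal/mol.
Et at 120° is eclipsed. H at 0° is eclipsed with iPr at 0° (2.3); H at 120° is eclipsed with Et at 120° (1.9); Cl at 240° is eclipsed with H at 240° (1.4). Total 5.6 kcal/mol.
Et at 180° is staggered. Cl at 240° is gauche with Et at 180° (0.9). Total 0.9 kcal/mol.
Et at 240° is eclipsed. H at 0° is eclipsed with H at 0° (0.9); H at 120° is eclipsed with iPr at 120° (2.3); Cl at 240° is eclipsed with Et at 240° (2.6). Total 5.8 kcal/mol.
Et at 300° is staggered. Cl at 240° is gauche with Et at 300° (0.9); Cl at 240° is gauche with iPr at 180° (0.9). Total 1.8 kcal/mol.
The maximum (6.3 kcal/mol) occurs with Et at 0°.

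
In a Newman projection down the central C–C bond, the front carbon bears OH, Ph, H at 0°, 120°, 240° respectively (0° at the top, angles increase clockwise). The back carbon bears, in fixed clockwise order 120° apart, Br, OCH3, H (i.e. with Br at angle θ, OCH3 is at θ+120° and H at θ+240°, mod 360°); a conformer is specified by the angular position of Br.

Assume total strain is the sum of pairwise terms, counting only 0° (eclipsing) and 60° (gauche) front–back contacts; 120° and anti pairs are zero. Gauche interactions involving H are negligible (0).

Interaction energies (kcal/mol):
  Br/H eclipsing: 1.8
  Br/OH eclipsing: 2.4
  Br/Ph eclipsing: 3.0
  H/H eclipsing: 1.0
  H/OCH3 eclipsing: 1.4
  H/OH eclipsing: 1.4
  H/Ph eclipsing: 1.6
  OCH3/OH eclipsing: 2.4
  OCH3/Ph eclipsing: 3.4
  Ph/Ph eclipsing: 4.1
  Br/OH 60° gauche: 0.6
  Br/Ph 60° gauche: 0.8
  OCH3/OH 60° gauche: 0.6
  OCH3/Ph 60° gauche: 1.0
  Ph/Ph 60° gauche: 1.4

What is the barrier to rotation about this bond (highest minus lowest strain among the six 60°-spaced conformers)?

Br at 0° (eclipsed): OH(0°)/Br(0°) eclipsed 2.4; Ph(120°)/OCH3(120°) eclipsed 3.4; H(240°)/H(240°) eclipsed 1.0 → 6.8 kcal/mol.
Br at 60° (staggered): OH(0°)/Br(60°) gauche 0.6; Ph(120°)/Br(60°) gauche 0.8; Ph(120°)/OCH3(180°) gauche 1.0 → 2.4 kcal/mol.
Br at 120° (eclipsed): OH(0°)/H(0°) eclipsed 1.4; Ph(120°)/Br(120°) eclipsed 3.0; H(240°)/OCH3(240°) eclipsed 1.4 → 5.8 kcal/mol.
Br at 180° (staggered): OH(0°)/OCH3(300°) gauche 0.6; Ph(120°)/Br(180°) gauche 0.8 → 1.4 kcal/mol.
Br at 240° (eclipsed): OH(0°)/OCH3(0°) eclipsed 2.4; Ph(120°)/H(120°) eclipsed 1.6; H(240°)/Br(240°) eclipsed 1.8 → 5.8 kcal/mol.
Br at 300° (staggered): OH(0°)/Br(300°) gauche 0.6; OH(0°)/OCH3(60°) gauche 0.6; Ph(120°)/OCH3(60°) gauche 1.0 → 2.2 kcal/mol.
Max at 0° (6.8 kcal/mol), min at 180° (1.4 kcal/mol); barrier = 5.4 kcal/mol.

5.4 kcal/mol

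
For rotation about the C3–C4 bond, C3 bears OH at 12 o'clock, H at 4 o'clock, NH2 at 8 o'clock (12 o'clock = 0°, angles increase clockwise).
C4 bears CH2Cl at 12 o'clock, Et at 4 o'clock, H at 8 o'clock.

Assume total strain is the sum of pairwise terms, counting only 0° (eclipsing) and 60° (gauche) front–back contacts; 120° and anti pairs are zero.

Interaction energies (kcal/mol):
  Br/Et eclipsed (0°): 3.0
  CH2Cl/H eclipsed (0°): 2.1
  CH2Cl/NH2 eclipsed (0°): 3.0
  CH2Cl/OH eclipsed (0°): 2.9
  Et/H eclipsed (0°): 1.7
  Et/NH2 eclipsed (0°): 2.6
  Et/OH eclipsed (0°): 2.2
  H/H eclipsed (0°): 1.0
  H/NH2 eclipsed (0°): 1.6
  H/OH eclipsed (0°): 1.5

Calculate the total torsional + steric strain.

6.2 kcal/mol

This conformer (eclipsed): OH(0°)/CH2Cl(0°) eclipsed 2.9; H(120°)/Et(120°) eclipsed 1.7; NH2(240°)/H(240°) eclipsed 1.6 → 6.2 kcal/mol.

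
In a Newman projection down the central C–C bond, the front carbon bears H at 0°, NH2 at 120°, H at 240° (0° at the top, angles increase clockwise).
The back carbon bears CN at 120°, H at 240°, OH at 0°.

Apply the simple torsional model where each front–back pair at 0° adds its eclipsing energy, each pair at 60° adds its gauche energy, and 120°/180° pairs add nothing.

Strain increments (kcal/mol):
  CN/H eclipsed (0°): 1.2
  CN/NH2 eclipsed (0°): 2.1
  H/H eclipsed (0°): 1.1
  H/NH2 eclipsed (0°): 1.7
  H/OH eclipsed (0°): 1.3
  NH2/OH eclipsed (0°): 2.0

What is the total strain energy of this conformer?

This conformer (eclipsed): H–OH eclipsed, NH2–CN eclipsed, H–H eclipsed; 1.3 + 2.1 + 1.1 = 4.5 kcal/mol.

4.5 kcal/mol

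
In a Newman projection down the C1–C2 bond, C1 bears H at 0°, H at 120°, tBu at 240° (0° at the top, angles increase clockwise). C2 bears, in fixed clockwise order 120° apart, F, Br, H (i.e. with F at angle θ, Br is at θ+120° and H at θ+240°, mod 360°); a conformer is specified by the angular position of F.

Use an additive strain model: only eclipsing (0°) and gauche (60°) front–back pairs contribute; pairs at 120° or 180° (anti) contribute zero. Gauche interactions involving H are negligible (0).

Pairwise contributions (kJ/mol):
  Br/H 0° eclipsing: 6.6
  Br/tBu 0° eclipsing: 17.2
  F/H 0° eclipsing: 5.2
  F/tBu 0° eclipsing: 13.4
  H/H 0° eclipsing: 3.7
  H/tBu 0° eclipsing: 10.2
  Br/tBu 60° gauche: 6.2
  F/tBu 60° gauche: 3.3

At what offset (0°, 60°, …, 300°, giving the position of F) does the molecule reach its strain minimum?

300°

F at 0° (eclipsed): H(0°)/F(0°) eclipsed 5.2; H(120°)/Br(120°) eclipsed 6.6; tBu(240°)/H(240°) eclipsed 10.2 → 22.0 kJ/mol.
F at 60° (staggered): tBu(240°)/Br(180°) gauche 6.2 → 6.2 kJ/mol.
F at 120° (eclipsed): H(0°)/H(0°) eclipsed 3.7; H(120°)/F(120°) eclipsed 5.2; tBu(240°)/Br(240°) eclipsed 17.2 → 26.1 kJ/mol.
F at 180° (staggered): tBu(240°)/F(180°) gauche 3.3; tBu(240°)/Br(300°) gauche 6.2 → 9.5 kJ/mol.
F at 240° (eclipsed): H(0°)/Br(0°) eclipsed 6.6; H(120°)/H(120°) eclipsed 3.7; tBu(240°)/F(240°) eclipsed 13.4 → 23.7 kJ/mol.
F at 300° (staggered): tBu(240°)/F(300°) gauche 3.3 → 3.3 kJ/mol.
The minimum (3.3 kJ/mol) occurs with F at 300°.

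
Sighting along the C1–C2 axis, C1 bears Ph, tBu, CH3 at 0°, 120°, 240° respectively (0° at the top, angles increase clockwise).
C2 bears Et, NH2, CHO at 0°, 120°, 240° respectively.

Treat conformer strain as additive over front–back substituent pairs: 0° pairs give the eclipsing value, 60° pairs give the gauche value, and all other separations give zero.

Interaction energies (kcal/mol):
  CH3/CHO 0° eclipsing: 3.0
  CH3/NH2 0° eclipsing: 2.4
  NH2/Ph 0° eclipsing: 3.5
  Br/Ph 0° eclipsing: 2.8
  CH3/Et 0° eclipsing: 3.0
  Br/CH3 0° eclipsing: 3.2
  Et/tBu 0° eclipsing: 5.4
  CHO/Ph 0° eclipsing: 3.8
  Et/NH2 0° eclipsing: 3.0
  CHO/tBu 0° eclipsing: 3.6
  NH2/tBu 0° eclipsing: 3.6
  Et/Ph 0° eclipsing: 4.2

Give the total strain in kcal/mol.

10.8 kcal/mol

This conformer (eclipsed): Ph–Et eclipsed, tBu–NH2 eclipsed, CH3–CHO eclipsed; 4.2 + 3.6 + 3.0 = 10.8 kcal/mol.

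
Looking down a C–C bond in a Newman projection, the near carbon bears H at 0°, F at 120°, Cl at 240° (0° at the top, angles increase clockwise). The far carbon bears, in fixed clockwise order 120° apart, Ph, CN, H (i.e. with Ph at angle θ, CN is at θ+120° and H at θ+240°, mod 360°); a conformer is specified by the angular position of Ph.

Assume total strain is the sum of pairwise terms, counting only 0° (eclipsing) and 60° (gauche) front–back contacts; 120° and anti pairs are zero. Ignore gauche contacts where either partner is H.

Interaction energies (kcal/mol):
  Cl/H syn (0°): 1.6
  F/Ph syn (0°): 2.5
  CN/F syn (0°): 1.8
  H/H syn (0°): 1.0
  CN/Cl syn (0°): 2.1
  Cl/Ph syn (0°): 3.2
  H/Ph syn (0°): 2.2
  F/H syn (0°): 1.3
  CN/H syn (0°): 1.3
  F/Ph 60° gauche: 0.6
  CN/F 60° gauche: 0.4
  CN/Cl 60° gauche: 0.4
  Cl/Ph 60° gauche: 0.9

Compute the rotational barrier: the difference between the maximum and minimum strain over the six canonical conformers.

Ph at 0° (eclipsed): H–Ph eclipsed, F–CN eclipsed, Cl–H eclipsed; 2.2 + 1.8 + 1.6 = 5.6 kcal/mol.
Ph at 60° (staggered): F–Ph gauche, F–CN gauche, Cl–CN gauche; 0.6 + 0.4 + 0.4 = 1.4 kcal/mol.
Ph at 120° (eclipsed): H–H eclipsed, F–Ph eclipsed, Cl–CN eclipsed; 1.0 + 2.5 + 2.1 = 5.6 kcal/mol.
Ph at 180° (staggered): F–Ph gauche, Cl–Ph gauche, Cl–CN gauche; 0.6 + 0.9 + 0.4 = 1.9 kcal/mol.
Ph at 240° (eclipsed): H–CN eclipsed, F–H eclipsed, Cl–Ph eclipsed; 1.3 + 1.3 + 3.2 = 5.8 kcal/mol.
Ph at 300° (staggered): F–CN gauche, Cl–Ph gauche; 0.4 + 0.9 = 1.3 kcal/mol.
Max at 240° (5.8 kcal/mol), min at 300° (1.3 kcal/mol); barrier = 4.5 kcal/mol.

4.5 kcal/mol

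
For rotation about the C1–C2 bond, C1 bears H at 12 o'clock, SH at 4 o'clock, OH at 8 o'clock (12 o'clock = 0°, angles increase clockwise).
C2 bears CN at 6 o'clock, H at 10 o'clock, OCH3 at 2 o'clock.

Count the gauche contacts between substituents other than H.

3

Non-H gauche pairs: SH(120°)/CN(180°); SH(120°)/OCH3(60°); OH(240°)/CN(180°) — 3 interactions.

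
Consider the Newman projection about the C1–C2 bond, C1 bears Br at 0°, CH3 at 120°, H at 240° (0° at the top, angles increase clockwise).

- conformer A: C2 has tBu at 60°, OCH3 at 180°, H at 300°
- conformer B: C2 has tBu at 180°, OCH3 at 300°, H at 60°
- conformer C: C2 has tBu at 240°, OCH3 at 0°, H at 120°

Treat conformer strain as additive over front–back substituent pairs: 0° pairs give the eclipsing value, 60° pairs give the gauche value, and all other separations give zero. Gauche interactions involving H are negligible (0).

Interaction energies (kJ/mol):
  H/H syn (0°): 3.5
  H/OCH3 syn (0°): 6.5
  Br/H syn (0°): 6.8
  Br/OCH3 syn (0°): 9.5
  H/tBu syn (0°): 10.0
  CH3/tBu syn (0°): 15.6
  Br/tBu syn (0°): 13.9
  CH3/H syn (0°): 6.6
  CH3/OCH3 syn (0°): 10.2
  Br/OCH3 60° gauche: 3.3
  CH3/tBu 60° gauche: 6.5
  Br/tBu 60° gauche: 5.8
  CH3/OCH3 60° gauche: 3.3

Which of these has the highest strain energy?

C

A is staggered. Br at 0° is gauche with tBu at 60° (5.8); CH3 at 120° is gauche with tBu at 60° (6.5); CH3 at 120° is gauche with OCH3 at 180° (3.3). Total 15.6 kJ/mol.
B is staggered. Br at 0° is gauche with OCH3 at 300° (3.3); CH3 at 120° is gauche with tBu at 180° (6.5). Total 9.8 kJ/mol.
C is eclipsed. Br at 0° is eclipsed with OCH3 at 0° (9.5); CH3 at 120° is eclipsed with H at 120° (6.6); H at 240° is eclipsed with tBu at 240° (10.0). Total 26.1 kJ/mol.
C has the highest total (26.1 kJ/mol).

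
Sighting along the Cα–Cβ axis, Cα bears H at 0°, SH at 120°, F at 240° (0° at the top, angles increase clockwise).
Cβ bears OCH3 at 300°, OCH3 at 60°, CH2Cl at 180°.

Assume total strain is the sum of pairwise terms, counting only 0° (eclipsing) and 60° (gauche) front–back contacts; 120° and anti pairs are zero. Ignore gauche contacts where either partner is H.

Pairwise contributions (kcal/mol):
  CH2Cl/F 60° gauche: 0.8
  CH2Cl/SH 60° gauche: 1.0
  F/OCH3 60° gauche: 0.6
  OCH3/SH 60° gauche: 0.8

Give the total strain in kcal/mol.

This conformer (staggered): SH–OCH3 gauche, SH–CH2Cl gauche, F–OCH3 gauche, F–CH2Cl gauche; 0.8 + 1.0 + 0.6 + 0.8 = 3.2 kcal/mol.

3.2 kcal/mol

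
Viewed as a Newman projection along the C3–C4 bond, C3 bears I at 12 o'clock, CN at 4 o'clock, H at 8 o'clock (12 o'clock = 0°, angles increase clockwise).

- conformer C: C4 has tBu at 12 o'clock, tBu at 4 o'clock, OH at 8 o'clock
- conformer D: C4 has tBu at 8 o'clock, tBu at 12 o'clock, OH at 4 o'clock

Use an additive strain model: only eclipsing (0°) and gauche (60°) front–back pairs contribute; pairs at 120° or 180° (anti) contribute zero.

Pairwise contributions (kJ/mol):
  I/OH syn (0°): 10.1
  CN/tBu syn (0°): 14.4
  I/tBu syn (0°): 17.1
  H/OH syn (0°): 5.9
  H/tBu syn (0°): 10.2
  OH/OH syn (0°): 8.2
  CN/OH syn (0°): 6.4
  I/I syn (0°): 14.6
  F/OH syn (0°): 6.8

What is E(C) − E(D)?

C is eclipsed. I at 0° is eclipsed with tBu at 0° (17.1); CN at 120° is eclipsed with tBu at 120° (14.4); H at 240° is eclipsed with OH at 240° (5.9). Total 37.4 kJ/mol.
D is eclipsed. I at 0° is eclipsed with tBu at 0° (17.1); CN at 120° is eclipsed with OH at 120° (6.4); H at 240° is eclipsed with tBu at 240° (10.2). Total 33.7 kJ/mol.
E(C) − E(D) = 37.4 − 33.7 = +3.7 kJ/mol.

+3.7 kJ/mol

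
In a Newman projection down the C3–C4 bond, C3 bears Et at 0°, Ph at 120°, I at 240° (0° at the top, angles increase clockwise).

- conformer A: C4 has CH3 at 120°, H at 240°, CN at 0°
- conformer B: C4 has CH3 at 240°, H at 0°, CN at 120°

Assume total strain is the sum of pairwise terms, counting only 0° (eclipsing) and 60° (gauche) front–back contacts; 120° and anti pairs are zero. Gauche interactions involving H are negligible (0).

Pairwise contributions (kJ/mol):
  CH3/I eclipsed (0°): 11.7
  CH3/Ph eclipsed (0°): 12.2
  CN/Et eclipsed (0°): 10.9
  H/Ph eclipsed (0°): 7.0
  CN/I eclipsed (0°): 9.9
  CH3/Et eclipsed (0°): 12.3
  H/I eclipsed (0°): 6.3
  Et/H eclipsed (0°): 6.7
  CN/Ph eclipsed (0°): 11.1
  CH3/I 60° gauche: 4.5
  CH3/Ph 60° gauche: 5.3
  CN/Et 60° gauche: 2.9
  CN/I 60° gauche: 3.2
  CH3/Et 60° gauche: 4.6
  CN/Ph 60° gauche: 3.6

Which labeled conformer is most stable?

A

A (eclipsed): Et–CN eclipsed, Ph–CH3 eclipsed, I–H eclipsed; 10.9 + 12.2 + 6.3 = 29.4 kJ/mol.
B (eclipsed): Et–H eclipsed, Ph–CN eclipsed, I–CH3 eclipsed; 6.7 + 11.1 + 11.7 = 29.5 kJ/mol.
A has the lowest total (29.4 kJ/mol).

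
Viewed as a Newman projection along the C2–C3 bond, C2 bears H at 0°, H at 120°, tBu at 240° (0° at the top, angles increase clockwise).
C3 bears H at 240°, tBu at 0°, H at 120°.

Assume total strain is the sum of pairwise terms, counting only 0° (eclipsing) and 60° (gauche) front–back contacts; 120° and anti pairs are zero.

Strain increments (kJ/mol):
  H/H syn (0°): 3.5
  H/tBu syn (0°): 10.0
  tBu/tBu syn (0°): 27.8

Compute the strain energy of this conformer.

This conformer (eclipsed): H(0°)/tBu(0°) eclipsed 10.0; H(120°)/H(120°) eclipsed 3.5; tBu(240°)/H(240°) eclipsed 10.0 → 23.5 kJ/mol.

23.5 kJ/mol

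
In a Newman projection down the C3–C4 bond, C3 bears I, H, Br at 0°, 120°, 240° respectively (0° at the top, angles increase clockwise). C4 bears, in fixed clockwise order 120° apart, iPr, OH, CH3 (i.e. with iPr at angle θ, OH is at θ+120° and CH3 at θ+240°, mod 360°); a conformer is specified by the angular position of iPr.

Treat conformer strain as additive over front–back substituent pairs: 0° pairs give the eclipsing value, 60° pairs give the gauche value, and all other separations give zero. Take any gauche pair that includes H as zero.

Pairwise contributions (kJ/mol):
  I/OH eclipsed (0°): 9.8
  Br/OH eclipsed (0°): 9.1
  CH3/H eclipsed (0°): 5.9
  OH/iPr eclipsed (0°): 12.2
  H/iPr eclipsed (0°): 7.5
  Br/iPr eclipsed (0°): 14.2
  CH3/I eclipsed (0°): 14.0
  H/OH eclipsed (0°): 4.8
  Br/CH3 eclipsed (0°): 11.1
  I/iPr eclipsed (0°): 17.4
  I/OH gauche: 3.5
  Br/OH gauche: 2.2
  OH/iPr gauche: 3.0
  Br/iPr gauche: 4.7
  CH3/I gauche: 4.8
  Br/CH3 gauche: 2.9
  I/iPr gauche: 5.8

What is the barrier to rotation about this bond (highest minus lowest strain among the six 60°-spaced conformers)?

iPr at 0° (eclipsed): I–iPr eclipsed, H–OH eclipsed, Br–CH3 eclipsed; 17.4 + 4.8 + 11.1 = 33.3 kJ/mol.
iPr at 60° (staggered): I–iPr gauche, I–CH3 gauche, Br–OH gauche, Br–CH3 gauche; 5.8 + 4.8 + 2.2 + 2.9 = 15.7 kJ/mol.
iPr at 120° (eclipsed): I–CH3 eclipsed, H–iPr eclipsed, Br–OH eclipsed; 14.0 + 7.5 + 9.1 = 30.6 kJ/mol.
iPr at 180° (staggered): I–OH gauche, I–CH3 gauche, Br–iPr gauche, Br–OH gauche; 3.5 + 4.8 + 4.7 + 2.2 = 15.2 kJ/mol.
iPr at 240° (eclipsed): I–OH eclipsed, H–CH3 eclipsed, Br–iPr eclipsed; 9.8 + 5.9 + 14.2 = 29.9 kJ/mol.
iPr at 300° (staggered): I–iPr gauche, I–OH gauche, Br–iPr gauche, Br–CH3 gauche; 5.8 + 3.5 + 4.7 + 2.9 = 16.9 kJ/mol.
Max at 0° (33.3 kJ/mol), min at 180° (15.2 kJ/mol); barrier = 18.1 kJ/mol.

18.1 kJ/mol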